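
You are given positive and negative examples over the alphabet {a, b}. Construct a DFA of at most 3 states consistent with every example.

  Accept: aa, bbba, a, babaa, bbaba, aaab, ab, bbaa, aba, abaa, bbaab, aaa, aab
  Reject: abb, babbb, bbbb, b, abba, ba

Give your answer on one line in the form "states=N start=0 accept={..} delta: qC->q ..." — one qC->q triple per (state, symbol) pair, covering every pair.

states=3 start=0 accept={0,1} delta: 0a->1 0b->2 1a->1 1b->0 2a->2 2b->1

Grow the machine one transition at a time. Run the examples from 0; the earliest place one falls off (shortest prefix, ties alphabetical) gets sent to the lowest-numbered state that keeps every Accept/Reject pair distinguishable — a pair clashes when both reach the same state with identical unread suffix — and to a fresh state only if none does.
a: 0a undefined. 0a->0: no, aaab/b meet in 0 with "b" left. Open state 1: 0a->1.
b: 0b undefined. 0b->0: no, bbba/ba meet in 1. 0b->1: no, aa/ba meet in 1 with "a" left. Open state 2: 0b->2.
aa: 1a undefined. 1a->0: no, aab/b meet in 2. 1a->1: ok.
ab: 1b undefined. 1b->0: ok.
ba: 2a undefined. 2a->0: no, aaab/abba meet in 0. 2a->1: no, aa/abba meet in 1. 2a->2: ok.
bb: 2b undefined. 2b->0: no, bbba/abb meet in 2. 2b->1: ok.
All examples now run through 3 states with every (state, symbol) defined. Accept strings end in {0,1}, Reject strings end in {2}; accept={0,1}.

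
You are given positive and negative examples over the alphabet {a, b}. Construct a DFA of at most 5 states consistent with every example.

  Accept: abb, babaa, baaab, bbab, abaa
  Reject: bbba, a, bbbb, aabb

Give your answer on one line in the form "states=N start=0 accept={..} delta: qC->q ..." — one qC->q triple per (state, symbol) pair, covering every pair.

State merging on the prefix tree: take the shortest (then alphabetical) example prefix whose next move is undefined and point that move at state 0, else 1, else 2, ...; a target is out if some Accept/Reject pair would then sit in one state with the same input left (inseparable). If every existing state is out, open a new one.
a: 0a undefined. 0a->0: no, abb/aabb meet in 0 with "bb" left. Open state 1: 0a->1.
b: 0b undefined. 0b->0: ok.
aa: 1a undefined. 1a->0: ok.
ab: 1b undefined. 1b->0: no, abb/bbbb meet in 0. 1b->1: no, abb/bbba meet in 1. Open state 2: 1b->2.
aba: 2a undefined. 2a->0: no, babaa/bbba meet in 1. 2a->1: no, babaa/bbbb meet in 0. 2a->2: ok.
abb: 2b undefined. 2b->0: no, abb/bbbb meet in 0. 2b->1: no, abb/bbba meet in 1. 2b->2: ok.
All examples now run through 3 states with every (state, symbol) defined. Accept strings end in {2}, Reject strings end in {0,1}; accept={2}.

states=3 start=0 accept={2} delta: 0a->1 0b->0 1a->0 1b->2 2a->2 2b->2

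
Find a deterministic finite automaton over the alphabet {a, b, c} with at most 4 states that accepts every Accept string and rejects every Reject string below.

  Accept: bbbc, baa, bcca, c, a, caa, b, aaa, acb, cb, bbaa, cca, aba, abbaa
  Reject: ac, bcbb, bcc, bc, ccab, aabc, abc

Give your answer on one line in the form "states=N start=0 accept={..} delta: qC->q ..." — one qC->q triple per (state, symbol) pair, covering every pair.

states=4 start=0 accept={0,1,3} delta: 0a->1 0b->1 0c->0 1a->0 1b->2 1c->2 2a->0 2b->3 2c->2 3a->0 3b->2 3c->0

State merging on the prefix tree: take the shortest (then alphabetical) example prefix whose next move is undefined and point that move at state 0, else 1, else 2, ...; a target is out if some Accept/Reject pair would then sit in one state with the same input left (inseparable). If every existing state is out, open a new one.
a: 0a undefined. 0a->0: no, c/ac meet in 0 with "c" left. Open state 1: 0a->1.
b: 0b undefined. 0b->0: no, bbbc/bc meet in 0 with "c" left. 0b->1: ok.
c: 0c undefined. 0c->0: ok.
aa: 1a undefined. 1a->0: ok.
ab: 1b undefined. 1b->0: no, bbbc/ac meet in 1 with "c" left. 1b->1: no, bbbc/ac meet in 1 with "c" left. Open state 2: 1b->2.
ac: 1c undefined. 1c->0: no, c/ac meet in 0. 1c->1: no, baa/ac meet in 1. 1c->2: ok.
aba: 2a undefined. 2a->0: ok.
abb: 2b undefined. 2b->0: no, baa/bcbb meet in 1. 2b->1: no, bbbc/ac meet in 2. 2b->2: no, bbbc/bcc meet in 2 with "c" left. Open state 3: 2b->3.
abc: 2c undefined. 2c->0: no, c/bcc meet in 0. 2c->1: no, baa/bcc meet in 1. 2c->2: ok.
abba: 3a undefined. 3a->0: ok.
bbbc: 3c undefined. 3c->0: ok.
bcbb: 3b undefined. 3b->0: no, bbbc/bcbb meet in 0. 3b->1: no, baa/bcbb meet in 1. 3b->2: ok.
All examples now run through 4 states with every (state, symbol) defined. Accept strings end in {0,1,3}, Reject strings end in {2}; accept={0,1,3}.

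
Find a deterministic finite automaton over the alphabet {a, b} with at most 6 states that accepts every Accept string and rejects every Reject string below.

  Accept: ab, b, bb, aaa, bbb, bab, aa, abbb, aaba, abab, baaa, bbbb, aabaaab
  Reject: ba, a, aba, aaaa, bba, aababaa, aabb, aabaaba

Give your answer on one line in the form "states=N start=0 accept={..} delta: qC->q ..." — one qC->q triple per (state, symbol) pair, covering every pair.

states=5 start=0 accept={0,2,4} delta: 0a->1 0b->0 1a->2 1b->0 2a->0 2b->3 3a->4 3b->1 4a->0 4b->2

Fold the examples into a partial DFA from state 0: repeatedly fix the first undefined (state, symbol) met by the shortest-then-alphabetical prefix, trying targets in increasing order and rejecting any under which an Accept and a Reject string meet in one state with the same remainder; add a state when all current targets are rejected. Accepting states are where Accept strings end.
a: 0a undefined. 0a->0: no, bb/aabb meet in 0 with "bb" left. Open state 1: 0a->1.
b: 0b undefined. 0b->0: ok.
aa: 1a undefined. 1a->0: no, b/aaaa meet in 0. 1a->1: no, aaa/ba meet in 1. Open state 2: 1a->2.
ab: 1b undefined. 1b->0: ok.
aaa: 2a undefined. 2a->0: ok.
aab: 2b undefined. 2b->0: no, ab/aabb meet in 0. 2b->1: no, ab/aababaa meet in 0. 2b->2: no, aa/aababaa meet in 2. Open state 3: 2b->3.
aaba: 3a undefined. 3a->0: no, aa/aababaa meet in 2. 3a->1: no, aa/aababaa meet in 2. 3a->2: no, ab/aababaa meet in 0. 3a->3: no, aabaaab/aabb meet in 3 with "b" left. Open state 4: 3a->4.
aabb: 3b undefined. 3b->0: no, ab/aabb meet in 0. 3b->1: ok.
aabaa: 4a undefined. 4a->0: ok.
aabab: 4b undefined. 4b->0: no, aa/aababaa meet in 2. 4b->1: no, ab/aababaa meet in 0. 4b->2: ok.
All examples now run through 5 states with every (state, symbol) defined. Accept strings end in {0,2,4}, Reject strings end in {1}; accept={0,2,4}.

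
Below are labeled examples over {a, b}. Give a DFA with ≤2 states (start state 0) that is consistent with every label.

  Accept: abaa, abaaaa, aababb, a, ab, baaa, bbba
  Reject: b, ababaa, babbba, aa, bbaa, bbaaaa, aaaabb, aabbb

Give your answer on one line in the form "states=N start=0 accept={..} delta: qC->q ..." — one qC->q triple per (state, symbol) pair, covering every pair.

Fold the examples into a partial DFA from state 0: repeatedly fix the first undefined (state, symbol) met by the shortest-then-alphabetical prefix, trying targets in increasing order and rejecting any under which an Accept and a Reject string meet in one state with the same remainder; add a state when all current targets are rejected. Accepting states are where Accept strings end.
a: 0a undefined. 0a->0: no, a/aa meet in 0. Open state 1: 0a->1.
b: 0b undefined. 0b->0: ok.
aa: 1a undefined. 1a->0: ok.
ab: 1b undefined. 1b->0: no, abaa/b meet in 0. 1b->1: ok.
All examples now run through 2 states with every (state, symbol) defined. Accept strings end in {1}, Reject strings end in {0}; accept={1}.

states=2 start=0 accept={1} delta: 0a->1 0b->0 1a->0 1b->1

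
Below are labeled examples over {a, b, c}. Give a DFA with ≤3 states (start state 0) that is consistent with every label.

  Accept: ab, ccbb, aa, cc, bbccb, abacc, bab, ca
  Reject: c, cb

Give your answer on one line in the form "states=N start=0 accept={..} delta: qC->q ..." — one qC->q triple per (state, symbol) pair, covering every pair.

Fold the examples into a partial DFA from state 0: repeatedly fix the first undefined (state, symbol) met by the shortest-then-alphabetical prefix, trying targets in increasing order and rejecting any under which an Accept and a Reject string meet in one state with the same remainder; add a state when all current targets are rejected. Accepting states are where Accept strings end.
a: 0a undefined. 0a->0: ok.
b: 0b undefined. 0b->0: ok.
c: 0c undefined. 0c->0: no, ab/c meet in 0. Open state 1: 0c->1.
ca: 1a undefined. 1a->0: ok.
cb: 1b undefined. 1b->0: no, ab/cb meet in 0. 1b->1: ok.
cc: 1c undefined. 1c->0: ok.
All examples now run through 2 states with every (state, symbol) defined. Accept strings end in {0}, Reject strings end in {1}; accept={0}.

states=2 start=0 accept={0} delta: 0a->0 0b->0 0c->1 1a->0 1b->1 1c->0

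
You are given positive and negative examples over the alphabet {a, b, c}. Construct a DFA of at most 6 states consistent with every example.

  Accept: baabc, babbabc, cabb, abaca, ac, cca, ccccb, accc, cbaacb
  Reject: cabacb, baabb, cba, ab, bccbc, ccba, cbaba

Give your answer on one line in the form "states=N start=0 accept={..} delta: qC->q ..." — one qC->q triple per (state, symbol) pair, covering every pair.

State merging on the prefix tree: take the shortest (then alphabetical) example prefix whose next move is undefined and point that move at state 0, else 1, else 2, ...; a target is out if some Accept/Reject pair would then sit in one state with the same input left (inseparable). If every existing state is out, open a new one.
a: 0a undefined. 0a->0: ok.
b: 0b undefined. 0b->0: ok.
c: 0c undefined. 0c->0: no, baabc/cabacb meet in 0. Open state 1: 0c->1.
ca: 1a undefined. 1a->0: no, cabb/baabb meet in 0. 1a->1: ok.
cb: 1b undefined. 1b->0: no, cabb/cabacb meet in 0. 1b->1: no, baabc/cba meet in 1. Open state 2: 1b->2.
cc: 1c undefined. 1c->0: no, baabc/bccbc meet in 1. 1c->1: ok.
cba: 2a undefined. 2a->0: no, ccccb/cabacb meet in 2. 2a->1: no, baabc/cba meet in 1. 2a->2: no, ccccb/cba meet in 2. Open state 3: 2a->3.
cabb: 2b undefined. 2b->0: no, cabb/baabb meet in 0. 2b->1: ok.
cbaa: 3a undefined. 3a->0: ok.
cbab: 3b undefined. 3b->0: ok.
bccbc: 2c undefined. 2c->0: ok.
cabac: 3c undefined. 3c->0: ok.
All examples now run through 4 states with every (state, symbol) defined. Accept strings end in {1,2}, Reject strings end in {0,3}; accept={1,2}.

states=4 start=0 accept={1,2} delta: 0a->0 0b->0 0c->1 1a->1 1b->2 1c->1 2a->3 2b->1 2c->0 3a->0 3b->0 3c->0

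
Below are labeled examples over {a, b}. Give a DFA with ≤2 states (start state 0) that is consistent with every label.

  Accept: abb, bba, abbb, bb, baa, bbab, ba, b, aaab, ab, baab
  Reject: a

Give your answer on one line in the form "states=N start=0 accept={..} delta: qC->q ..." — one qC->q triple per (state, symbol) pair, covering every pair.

Fold the examples into a partial DFA from state 0: repeatedly fix the first undefined (state, symbol) met by the shortest-then-alphabetical prefix, trying targets in increasing order and rejecting any under which an Accept and a Reject string meet in one state with the same remainder; add a state when all current targets are rejected. Accepting states are where Accept strings end.
a: 0a undefined. 0a->0: ok.
b: 0b undefined. 0b->0: no, abb/a meet in 0. Open state 1: 0b->1.
ba: 1a undefined. 1a->0: no, baa/a meet in 0. 1a->1: ok.
bb: 1b undefined. 1b->0: no, abb/a meet in 0. 1b->1: ok.
All examples now run through 2 states with every (state, symbol) defined. Accept strings end in {1}, Reject strings end in {0}; accept={1}.

states=2 start=0 accept={1} delta: 0a->0 0b->1 1a->1 1b->1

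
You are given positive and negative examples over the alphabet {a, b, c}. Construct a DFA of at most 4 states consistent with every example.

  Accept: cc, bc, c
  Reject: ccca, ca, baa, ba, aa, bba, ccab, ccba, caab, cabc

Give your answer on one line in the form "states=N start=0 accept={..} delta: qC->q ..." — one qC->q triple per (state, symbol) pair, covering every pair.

Grow the machine one transition at a time. Run the examples from 0; the earliest place one falls off (shortest prefix, ties alphabetical) gets sent to the lowest-numbered state that keeps every Accept/Reject pair distinguishable — a pair clashes when both reach the same state with identical unread suffix — and to a fresh state only if none does.
a: 0a undefined. 0a->0: ok.
b: 0b undefined. 0b->0: ok.
c: 0c undefined. 0c->0: no, cc/ccca meet in 0. Open state 1: 0c->1.
ca: 1a undefined. 1a->0: no, bc/cabc meet in 1. 1a->1: no, bc/ca meet in 1. Open state 2: 1a->2.
cc: 1c undefined. 1c->0: no, cc/baa meet in 0. 1c->1: ok.
caa: 2a undefined. 2a->0: ok.
cab: 2b undefined. 2b->0: no, cc/cabc meet in 1. 2b->1: no, cc/ccab meet in 1. 2b->2: ok.
ccb: 1b undefined. 1b->0: ok.
cabc: 2c undefined. 2c->0: ok.
All examples now run through 3 states with every (state, symbol) defined. Accept strings end in {1}, Reject strings end in {0,2}; accept={1}.

states=3 start=0 accept={1} delta: 0a->0 0b->0 0c->1 1a->2 1b->0 1c->1 2a->0 2b->2 2c->0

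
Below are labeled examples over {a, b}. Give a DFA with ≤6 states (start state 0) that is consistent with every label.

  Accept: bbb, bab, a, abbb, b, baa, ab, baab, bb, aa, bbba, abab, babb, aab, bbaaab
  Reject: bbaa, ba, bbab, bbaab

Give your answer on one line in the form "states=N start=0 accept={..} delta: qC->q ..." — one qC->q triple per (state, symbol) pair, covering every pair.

states=6 start=0 accept={0,1,3} delta: 0a->0 0b->1 1a->2 1b->3 2a->0 2b->0 3a->4 3b->0 4a->5 4b->2 5a->0 5b->2

Grow the machine one transition at a time. Run the examples from 0; the earliest place one falls off (shortest prefix, ties alphabetical) gets sent to the lowest-numbered state that keeps every Accept/Reject pair distinguishable — a pair clashes when both reach the same state with identical unread suffix — and to a fresh state only if none does.
a: 0a undefined. 0a->0: ok.
b: 0b undefined. 0b->0: no, bbb/bbaa meet in 0. Open state 1: 0b->1.
ba: 1a undefined. 1a->0: no, a/ba meet in 0. 1a->1: no, b/ba meet in 1. Open state 2: 1a->2.
bb: 1b undefined. 1b->0: no, bbb/bbab meet in 1. 1b->1: no, bab/bbab meet in 2 with "b" left. 1b->2: no, baab/bbab meet in 2 with "ab" left. Open state 3: 1b->3.
baa: 2a undefined. 2a->0: ok.
bab: 2b undefined. 2b->0: ok.
bba: 3a undefined. 3a->0: no, bab/bbaa meet in 0. 3a->1: no, bab/bbaab meet in 0. 3a->2: no, bab/bbaa meet in 0. 3a->3: no, bbb/bbab meet in 3 with "b" left. Open state 4: 3a->4.
bbb: 3b undefined. 3b->0: ok.
bbaa: 4a undefined. 4a->0: no, bbb/bbaa meet in 0. 4a->1: no, b/bbaa meet in 1. 4a->2: no, bbb/bbaab meet in 0. 4a->3: no, bbb/bbaab meet in 0. 4a->4: no, bbaaab/bbab meet in 4 with "b" left. Open state 5: 4a->5.
bbab: 4b undefined. 4b->0: no, bbb/bbab meet in 0. 4b->1: no, b/bbab meet in 1. 4b->2: ok.
bbaaa: 5a undefined. 5a->0: ok.
bbaab: 5b undefined. 5b->0: no, bbb/bbaab meet in 0. 5b->1: no, b/bbaab meet in 1. 5b->2: ok.
All examples now run through 6 states with every (state, symbol) defined. Accept strings end in {0,1,3}, Reject strings end in {2,5}; accept={0,1,3}.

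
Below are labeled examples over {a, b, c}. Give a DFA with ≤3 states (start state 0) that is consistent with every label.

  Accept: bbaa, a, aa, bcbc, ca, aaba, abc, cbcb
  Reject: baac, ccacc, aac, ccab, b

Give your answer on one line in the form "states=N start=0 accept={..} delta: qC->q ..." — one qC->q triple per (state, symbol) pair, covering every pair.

states=3 start=0 accept={0,2} delta: 0a->0 0b->1 0c->1 1a->0 1b->0 1c->2 2a->2 2b->1 2c->0

State merging on the prefix tree: take the shortest (then alphabetical) example prefix whose next move is undefined and point that move at state 0, else 1, else 2, ...; a target is out if some Accept/Reject pair would then sit in one state with the same input left (inseparable). If every existing state is out, open a new one.
a: 0a undefined. 0a->0: ok.
b: 0b undefined. 0b->0: no, bbaa/b meet in 0. Open state 1: 0b->1.
c: 0c undefined. 0c->0: no, a/ccacc meet in 0. 0c->1: ok.
ba: 1a undefined. 1a->0: ok.
bb: 1b undefined. 1b->0: ok.
bc: 1c undefined. 1c->0: no, bbaa/ccacc meet in 0. 1c->1: no, bcbc/baac meet in 1. Open state 2: 1c->2.
bcb: 2b undefined. 2b->0: no, bcbc/baac meet in 1. 2b->1: ok.
cca: 2a undefined. 2a->0: no, bcbc/ccacc meet in 2. 2a->1: no, bbaa/ccab meet in 0. 2a->2: ok.
ccac: 2c undefined. 2c->0: ok.
All examples now run through 3 states with every (state, symbol) defined. Accept strings end in {0,2}, Reject strings end in {1}; accept={0,2}.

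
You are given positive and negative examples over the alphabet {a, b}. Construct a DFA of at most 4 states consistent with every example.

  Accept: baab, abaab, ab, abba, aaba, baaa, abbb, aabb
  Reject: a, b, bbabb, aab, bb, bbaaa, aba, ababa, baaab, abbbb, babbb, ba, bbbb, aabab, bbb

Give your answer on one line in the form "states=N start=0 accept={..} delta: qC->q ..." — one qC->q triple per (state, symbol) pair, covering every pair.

states=4 start=0 accept={3} delta: 0a->1 0b->2 1a->3 1b->3 2a->0 2b->0 3a->0 3b->1

State merging on the prefix tree: take the shortest (then alphabetical) example prefix whose next move is undefined and point that move at state 0, else 1, else 2, ...; a target is out if some Accept/Reject pair would then sit in one state with the same input left (inseparable). If every existing state is out, open a new one.
a: 0a undefined. 0a->0: no, ab/b meet in 0 with "b" left. Open state 1: 0a->1.
b: 0b undefined. 0b->0: no, baab/aab meet in 1 with "ab" left. 0b->1: no, ab/bb meet in 1 with "b" left. Open state 2: 0b->2.
aa: 1a undefined. 1a->0: no, aaba/ba meet in 2 with "a" left. 1a->1: no, ab/aab meet in 1 with "b" left. 1a->2: no, aabb/bbb meet in 2 with "bb" left. Open state 3: 1a->3.
ab: 1b undefined. 1b->0: no, abaab/aab meet in 3 with "b" left. 1b->1: no, ab/a meet in 1. 1b->2: no, ab/b meet in 2. 1b->3: ok.
ba: 2a undefined. 2a->0: ok.
bb: 2b undefined. 2b->0: ok.
aab: 3b undefined. 3b->0: no, baab/aabab meet in 3. 3b->1: ok.
aba: 3a undefined. 3a->0: ok.
All examples now run through 4 states with every (state, symbol) defined. Accept strings end in {3}, Reject strings end in {0,1,2}; accept={3}.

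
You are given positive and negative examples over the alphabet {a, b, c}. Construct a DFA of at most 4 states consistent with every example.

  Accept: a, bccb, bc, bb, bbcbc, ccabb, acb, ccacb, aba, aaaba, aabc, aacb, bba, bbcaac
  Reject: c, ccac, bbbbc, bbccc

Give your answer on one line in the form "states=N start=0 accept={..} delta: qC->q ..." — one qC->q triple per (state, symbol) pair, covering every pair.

Fold the examples into a partial DFA from state 0: repeatedly fix the first undefined (state, symbol) met by the shortest-then-alphabetical prefix, trying targets in increasing order and rejecting any under which an Accept and a Reject string meet in one state with the same remainder; add a state when all current targets are rejected. Accepting states are where Accept strings end.
a: 0a undefined. 0a->0: ok.
b: 0b undefined. 0b->0: no, bc/c meet in 0 with "c" left. Open state 1: 0b->1.
c: 0c undefined. 0c->0: no, a/c meet in 0. 0c->1: ok.
bb: 1b undefined. 1b->0: no, bbcbc/c meet in 1. 1b->1: no, bc/bbbbc meet in 1 with "c" left. Open state 2: 1b->2.
bc: 1c undefined. 1c->0: ok.
aba: 1a undefined. 1a->0: ok.
bba: 2a undefined. 2a->0: ok.
bbb: 2b undefined. 2b->0: no, a/bbbbc meet in 0. 2b->1: ok.
bbc: 2c undefined. 2c->0: no, a/bbbbc meet in 0. 2c->1: no, bbcbc/c meet in 1. 2c->2: no, bccb/bbbbc meet in 2. Open state 3: 2c->3.
bbca: 3a undefined. 3a->0: no, bbcaac/c meet in 1. 3a->1: no, bbcaac/c meet in 1. 3a->2: no, bbcaac/c meet in 1. 3a->3: ok.
bbcb: 3b undefined. 3b->0: no, bbcbc/c meet in 1. 3b->1: ok.
bbcc: 3c undefined. 3c->0: ok.
All examples now run through 4 states with every (state, symbol) defined. Accept strings end in {0,2}, Reject strings end in {1,3}; accept={0,2}.

states=4 start=0 accept={0,2} delta: 0a->0 0b->1 0c->1 1a->0 1b->2 1c->0 2a->0 2b->1 2c->3 3a->3 3b->1 3c->0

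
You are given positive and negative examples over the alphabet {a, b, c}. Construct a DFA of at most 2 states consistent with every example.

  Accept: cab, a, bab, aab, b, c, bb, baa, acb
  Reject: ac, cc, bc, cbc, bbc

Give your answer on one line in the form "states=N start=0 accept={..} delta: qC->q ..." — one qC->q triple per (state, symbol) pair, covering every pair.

Grow the machine one transition at a time. Run the examples from 0; the earliest place one falls off (shortest prefix, ties alphabetical) gets sent to the lowest-numbered state that keeps every Accept/Reject pair distinguishable — a pair clashes when both reach the same state with identical unread suffix — and to a fresh state only if none does.
a: 0a undefined. 0a->0: no, c/ac meet in 0 with "c" left. Open state 1: 0a->1.
b: 0b undefined. 0b->0: no, c/bc meet in 0 with "c" left. 0b->1: ok.
c: 0c undefined. 0c->0: no, c/cc meet in 0. 0c->1: ok.
aa: 1a undefined. 1a->0: ok.
ac: 1c undefined. 1c->0: ok.
bb: 1b undefined. 1b->0: no, cab/cbc meet in 1. 1b->1: ok.
All examples now run through 2 states with every (state, symbol) defined. Accept strings end in {1}, Reject strings end in {0}; accept={1}.

states=2 start=0 accept={1} delta: 0a->1 0b->1 0c->1 1a->0 1b->1 1c->0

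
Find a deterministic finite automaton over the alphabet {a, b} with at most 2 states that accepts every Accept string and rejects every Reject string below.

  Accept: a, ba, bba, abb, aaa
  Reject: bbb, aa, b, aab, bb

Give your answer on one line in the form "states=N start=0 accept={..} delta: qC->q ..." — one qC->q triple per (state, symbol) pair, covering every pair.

states=2 start=0 accept={1} delta: 0a->1 0b->0 1a->0 1b->1

Fold the examples into a partial DFA from state 0: repeatedly fix the first undefined (state, symbol) met by the shortest-then-alphabetical prefix, trying targets in increasing order and rejecting any under which an Accept and a Reject string meet in one state with the same remainder; add a state when all current targets are rejected. Accepting states are where Accept strings end.
a: 0a undefined. 0a->0: no, a/aa meet in 0. Open state 1: 0a->1.
b: 0b undefined. 0b->0: ok.
aa: 1a undefined. 1a->0: ok.
ab: 1b undefined. 1b->0: no, abb/bbb meet in 0. 1b->1: ok.
All examples now run through 2 states with every (state, symbol) defined. Accept strings end in {1}, Reject strings end in {0}; accept={1}.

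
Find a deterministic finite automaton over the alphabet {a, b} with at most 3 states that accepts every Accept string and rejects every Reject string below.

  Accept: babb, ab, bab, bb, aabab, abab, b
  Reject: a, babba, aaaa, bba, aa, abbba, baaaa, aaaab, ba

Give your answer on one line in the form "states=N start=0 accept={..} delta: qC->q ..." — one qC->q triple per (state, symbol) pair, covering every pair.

Fold the examples into a partial DFA from state 0: repeatedly fix the first undefined (state, symbol) met by the shortest-then-alphabetical prefix, trying targets in increasing order and rejecting any under which an Accept and a Reject string meet in one state with the same remainder; add a state when all current targets are rejected. Accepting states are where Accept strings end.
a: 0a undefined. 0a->0: no, ab/aaaab meet in 0 with "b" left. Open state 1: 0a->1.
b: 0b undefined. 0b->0: ok.
aa: 1a undefined. 1a->0: no, bb/aaaa meet in 0. 1a->1: no, ab/aaaab meet in 1 with "b" left. Open state 2: 1a->2.
ab: 1b undefined. 1b->0: ok.
aaa: 2a undefined. 2a->0: no, babb/aaaab meet in 0. 2a->1: ok.
aab: 2b undefined. 2b->0: no, babb/aaaab meet in 0. 2b->1: no, aabab/a meet in 1. 2b->2: ok.
All examples now run through 3 states with every (state, symbol) defined. Accept strings end in {0}, Reject strings end in {1,2}; accept={0}.

states=3 start=0 accept={0} delta: 0a->1 0b->0 1a->2 1b->0 2a->1 2b->2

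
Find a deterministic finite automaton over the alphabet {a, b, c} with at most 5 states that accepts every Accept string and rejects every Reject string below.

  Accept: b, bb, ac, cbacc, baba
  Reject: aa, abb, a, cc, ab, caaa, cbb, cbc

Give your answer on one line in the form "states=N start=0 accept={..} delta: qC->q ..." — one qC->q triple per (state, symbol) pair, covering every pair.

Fold the examples into a partial DFA from state 0: repeatedly fix the first undefined (state, symbol) met by the shortest-then-alphabetical prefix, trying targets in increasing order and rejecting any under which an Accept and a Reject string meet in one state with the same remainder; add a state when all current targets are rejected. Accepting states are where Accept strings end.
a: 0a undefined. 0a->0: no, b/ab meet in 0 with "b" left. Open state 1: 0a->1.
b: 0b undefined. 0b->0: ok.
c: 0c undefined. 0c->0: no, b/cc meet in 0. 0c->1: no, ac/cc meet in 1 with "c" left. Open state 2: 0c->2.
aa: 1a undefined. 1a->0: no, b/aa meet in 0. 1a->1: ok.
ab: 1b undefined. 1b->0: no, b/abb meet in 0. 1b->1: no, baba/aa meet in 1. 1b->2: ok.
ac: 1c undefined. 1c->0: ok.
ca: 2a undefined. 2a->0: ok.
cb: 2b undefined. 2b->0: no, b/abb meet in 0. 2b->1: no, b/cbc meet in 0. 2b->2: no, cbacc/cc meet in 2 with "c" left. Open state 3: 2b->3.
cc: 2c undefined. 2c->0: no, b/cc meet in 0. 2c->1: ok.
cba: 3a undefined. 3a->0: no, cbacc/aa meet in 1. 3a->1: no, cbacc/ab meet in 2. 3a->2: ok.
cbb: 3b undefined. 3b->0: no, b/cbb meet in 0. 3b->1: ok.
cbc: 3c undefined. 3c->0: no, b/cbc meet in 0. 3c->1: ok.
All examples now run through 4 states with every (state, symbol) defined. Accept strings end in {0}, Reject strings end in {1,2,3}; accept={0}.

states=4 start=0 accept={0} delta: 0a->1 0b->0 0c->2 1a->1 1b->2 1c->0 2a->0 2b->3 2c->1 3a->2 3b->1 3c->1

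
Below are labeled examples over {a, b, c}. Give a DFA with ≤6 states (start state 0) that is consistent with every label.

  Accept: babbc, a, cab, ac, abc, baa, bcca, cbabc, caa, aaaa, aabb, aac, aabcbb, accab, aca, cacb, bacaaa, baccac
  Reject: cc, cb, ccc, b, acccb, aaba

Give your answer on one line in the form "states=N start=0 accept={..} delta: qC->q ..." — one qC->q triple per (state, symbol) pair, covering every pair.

states=6 start=0 accept={0,2,4} delta: 0a->0 0b->1 0c->2 1a->3 1b->0 1c->0 2a->4 2b->1 2c->3 3a->4 3b->0 3c->5 4a->0 4b->0 4c->1 5a->0 5b->1 5c->0

Grow the machine one transition at a time. Run the examples from 0; the earliest place one falls off (shortest prefix, ties alphabetical) gets sent to the lowest-numbered state that keeps every Accept/Reject pair distinguishable — a pair clashes when both reach the same state with identical unread suffix — and to a fresh state only if none does.
a: 0a undefined. 0a->0: ok.
b: 0b undefined. 0b->0: no, a/b meet in 0. Open state 1: 0b->1.
c: 0c undefined. 0c->0: no, a/cc meet in 0. 0c->1: no, ac/b meet in 1. Open state 2: 0c->2.
ba: 1a undefined. 1a->0: no, a/aaba meet in 0. 1a->1: no, baa/b meet in 1. 1a->2: no, ac/aaba meet in 2. Open state 3: 1a->3.
bc: 1c undefined. 1c->0: ok.
ca: 2a undefined. 2a->0: no, cab/b meet in 1. 2a->1: no, bcca/b meet in 1. 2a->2: no, cab/cb meet in 2 with "b" left. 2a->3: no, bcca/aaba meet in 3. Open state 4: 2a->4.
cb: 2b undefined. 2b->0: no, a/cb meet in 0. 2b->1: ok.
cc: 2c undefined. 2c->0: no, a/cc meet in 0. 2c->1: no, a/ccc meet in 0. 2c->2: no, ac/cc meet in 2. 2c->3: ok.
baa: 3a undefined. 3a->0: no, accab/cb meet in 1. 3a->1: no, baa/cb meet in 1. 3a->2: no, accab/cb meet in 1. 3a->3: no, baa/cc meet in 3. 3a->4: ok.
bab: 3b undefined. 3b->0: ok.
bac: 3c undefined. 3c->0: no, babbc/ccc meet in 0. 3c->1: no, aabb/acccb meet in 1 with "b" left. 3c->2: no, ac/ccc meet in 2. 3c->3: no, babbc/acccb meet in 0. 3c->4: no, cab/acccb meet in 4 with "b" left. Open state 5: 3c->5.
caa: 4a undefined. 4a->0: ok.
cab: 4b undefined. 4b->0: ok.
cac: 4c undefined. 4c->0: no, cacb/cb meet in 1. 4c->1: ok.
aabb: 1b undefined. 1b->0: ok.
baca: 5a undefined. 5a->0: ok.
bacc: 5c undefined. 5c->0: ok.
acccb: 5b undefined. 5b->0: no, babbc/acccb meet in 0. 5b->1: ok.
All examples now run through 6 states with every (state, symbol) defined. Accept strings end in {0,2,4}, Reject strings end in {1,3,5}; accept={0,2,4}.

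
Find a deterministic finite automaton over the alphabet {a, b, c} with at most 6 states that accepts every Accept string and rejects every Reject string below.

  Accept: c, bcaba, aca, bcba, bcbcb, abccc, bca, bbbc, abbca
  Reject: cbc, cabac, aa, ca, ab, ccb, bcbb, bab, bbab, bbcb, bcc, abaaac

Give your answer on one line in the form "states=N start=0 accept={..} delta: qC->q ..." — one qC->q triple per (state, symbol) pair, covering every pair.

states=6 start=0 accept={0,3,5} delta: 0a->1 0b->1 0c->0 1a->1 1b->2 1c->2 2a->3 2b->4 2c->4 3a->0 3b->2 3c->1 4a->0 4b->1 4c->5 5a->0 5b->0 5c->0

Grow the machine one transition at a time. Run the examples from 0; the earliest place one falls off (shortest prefix, ties alphabetical) gets sent to the lowest-numbered state that keeps every Accept/Reject pair distinguishable — a pair clashes when both reach the same state with identical unread suffix — and to a fresh state only if none does.
a: 0a undefined. 0a->0: no, aca/ca meet in 0 with "ca" left. Open state 1: 0a->1.
b: 0b undefined. 0b->0: no, bca/ca meet in 0 with "ca" left. 0b->1: ok.
c: 0c undefined. 0c->0: ok.
aa: 1a undefined. 1a->0: no, c/aa meet in 0. 1a->1: ok.
ab: 1b undefined. 1b->0: no, c/ab meet in 0. 1b->1: no, bbbc/cbc meet in 1 with "c" left. Open state 2: 1b->2.
ac: 1c undefined. 1c->0: no, c/cbc meet in 0. 1c->1: no, aca/cbc meet in 1. 1c->2: ok.
aba: 2a undefined. 2a->0: no, c/cabac meet in 0. 2a->1: no, bcaba/aa meet in 1. 2a->2: no, aca/cbc meet in 2. Open state 3: 2a->3.
abb: 2b undefined. 2b->0: no, bcba/aa meet in 1. 2b->1: no, bcba/aa meet in 1. 2b->2: no, bcbcb/bbcb meet in 2 with "cb" left. 2b->3: no, bbbc/cabac meet in 3 with "c" left. Open state 4: 2b->4.
abc: 2c undefined. 2c->0: no, c/bcc meet in 0. 2c->1: no, abccc/aa meet in 1. 2c->2: no, abccc/cbc meet in 2. 2c->3: no, aca/bcc meet in 3. 2c->4: ok.
abaa: 3a undefined. 3a->0: ok.
abbc: 4c undefined. 4c->0: no, bcbcb/aa meet in 1. 4c->1: no, bcbcb/cbc meet in 2. 4c->2: no, bcbcb/bcc meet in 4. 4c->3: no, bcbcb/bbab meet in 3 with "b" left. 4c->4: no, bcbcb/bcbb meet in 4 with "b" left. Open state 5: 4c->5.
bbab: 3b undefined. 3b->0: no, c/bbab meet in 0. 3b->1: no, bcaba/aa meet in 1. 3b->2: ok.
bbcb: 4b undefined. 4b->0: no, c/bcbb meet in 0. 4b->1: ok.
bcba: 4a undefined. 4a->0: ok.
abbca: 5a undefined. 5a->0: ok.
abccc: 5c undefined. 5c->0: ok.
bcbcb: 5b undefined. 5b->0: ok.
cabac: 3c undefined. 3c->0: no, c/cabac meet in 0. 3c->1: ok.
All examples now run through 6 states with every (state, symbol) defined. Accept strings end in {0,3,5}, Reject strings end in {1,2,4}; accept={0,3,5}.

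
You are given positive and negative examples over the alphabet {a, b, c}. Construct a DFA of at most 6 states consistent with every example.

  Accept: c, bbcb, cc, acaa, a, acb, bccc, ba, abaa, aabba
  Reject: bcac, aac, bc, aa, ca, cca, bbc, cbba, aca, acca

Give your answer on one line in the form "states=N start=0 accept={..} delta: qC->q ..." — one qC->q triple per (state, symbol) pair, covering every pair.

states=4 start=0 accept={0,1} delta: 0a->1 0b->2 0c->1 1a->2 1b->1 1c->1 2a->0 2b->2 2c->3 3a->2 3b->0 3c->0

Grow the machine one transition at a time. Run the examples from 0; the earliest place one falls off (shortest prefix, ties alphabetical) gets sent to the lowest-numbered state that keeps every Accept/Reject pair distinguishable — a pair clashes when both reach the same state with identical unread suffix — and to a fresh state only if none does.
a: 0a undefined. 0a->0: no, c/aac meet in 0 with "c" left. Open state 1: 0a->1.
b: 0b undefined. 0b->0: no, c/bc meet in 0 with "c" left. 0b->1: no, ba/aa meet in 1 with "a" left. Open state 2: 0b->2.
c: 0c undefined. 0c->0: no, a/ca meet in 1. 0c->1: ok.
aa: 1a undefined. 1a->0: no, c/aac meet in 1. 1a->1: no, c/aa meet in 1. 1a->2: ok.
ab: 1b undefined. 1b->0: no, ba/cbba meet in 2 with "a" left. 1b->1: ok.
ac: 1c undefined. 1c->0: no, c/cca meet in 1. 1c->1: ok.
ba: 2a undefined. 2a->0: ok.
bb: 2b undefined. 2b->0: no, c/bbc meet in 1. 2b->1: no, c/bbc meet in 1. 2b->2: ok.
bc: 2c undefined. 2c->0: no, c/bcac meet in 1. 2c->1: no, c/bcac meet in 1. 2c->2: no, c/bcac meet in 1. Open state 3: 2c->3.
bca: 3a undefined. 3a->0: no, c/bcac meet in 1. 3a->1: no, c/bcac meet in 1. 3a->2: ok.
bcc: 3c undefined. 3c->0: ok.
bbcb: 3b undefined. 3b->0: ok.
All examples now run through 4 states with every (state, symbol) defined. Accept strings end in {0,1}, Reject strings end in {2,3}; accept={0,1}.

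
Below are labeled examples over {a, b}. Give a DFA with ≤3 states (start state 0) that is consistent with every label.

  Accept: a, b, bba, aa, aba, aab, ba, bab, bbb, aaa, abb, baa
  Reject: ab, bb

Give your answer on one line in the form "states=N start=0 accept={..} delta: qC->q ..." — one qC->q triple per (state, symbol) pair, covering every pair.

State merging on the prefix tree: take the shortest (then alphabetical) example prefix whose next move is undefined and point that move at state 0, else 1, else 2, ...; a target is out if some Accept/Reject pair would then sit in one state with the same input left (inseparable). If every existing state is out, open a new one.
a: 0a undefined. 0a->0: no, b/ab meet in 0 with "b" left. Open state 1: 0a->1.
b: 0b undefined. 0b->0: no, b/bb meet in 0. 0b->1: ok.
aa: 1a undefined. 1a->0: ok.
ab: 1b undefined. 1b->0: no, aa/ab meet in 0. 1b->1: no, a/ab meet in 1. Open state 2: 1b->2.
aba: 2a undefined. 2a->0: ok.
abb: 2b undefined. 2b->0: ok.
All examples now run through 3 states with every (state, symbol) defined. Accept strings end in {0,1}, Reject strings end in {2}; accept={0,1}.

states=3 start=0 accept={0,1} delta: 0a->1 0b->1 1a->0 1b->2 2a->0 2b->0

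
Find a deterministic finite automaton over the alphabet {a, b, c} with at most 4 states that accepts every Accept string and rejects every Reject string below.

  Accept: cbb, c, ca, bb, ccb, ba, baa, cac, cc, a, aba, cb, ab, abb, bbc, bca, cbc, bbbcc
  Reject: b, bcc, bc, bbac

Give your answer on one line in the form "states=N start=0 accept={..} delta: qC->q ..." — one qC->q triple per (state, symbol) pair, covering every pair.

states=4 start=0 accept={0,1,3} delta: 0a->1 0b->2 0c->1 1a->0 1b->1 1c->1 2a->0 2b->3 2c->2 3a->2 3b->0 3c->0

State merging on the prefix tree: take the shortest (then alphabetical) example prefix whose next move is undefined and point that move at state 0, else 1, else 2, ...; a target is out if some Accept/Reject pair would then sit in one state with the same input left (inseparable). If every existing state is out, open a new one.
a: 0a undefined. 0a->0: no, ab/b meet in 0 with "b" left. Open state 1: 0a->1.
b: 0b undefined. 0b->0: no, c/bc meet in 0 with "c" left. 0b->1: no, a/b meet in 1. Open state 2: 0b->2.
c: 0c undefined. 0c->0: no, ccb/b meet in 2. 0c->1: ok.
ab: 1b undefined. 1b->0: no, cbb/b meet in 2. 1b->1: ok.
ba: 2a undefined. 2a->0: ok.
bb: 2b undefined. 2b->0: no, cc/bbac meet in 1 with "c" left. 2b->1: no, cac/bbac meet in 1 with "ac" left. 2b->2: no, cbb/bbac meet in 1. Open state 3: 2b->3.
bc: 2c undefined. 2c->0: no, cbb/bcc meet in 1. 2c->1: no, cbb/bc meet in 1. 2c->2: ok.
ca: 1a undefined. 1a->0: ok.
cc: 1c undefined. 1c->0: no, ccb/b meet in 2. 1c->1: ok.
bba: 3a undefined. 3a->0: no, cbb/bbac meet in 1. 3a->1: no, cbb/bbac meet in 1. 3a->2: ok.
bbb: 3b undefined. 3b->0: ok.
bbc: 3c undefined. 3c->0: ok.
All examples now run through 4 states with every (state, symbol) defined. Accept strings end in {0,1,3}, Reject strings end in {2}; accept={0,1,3}.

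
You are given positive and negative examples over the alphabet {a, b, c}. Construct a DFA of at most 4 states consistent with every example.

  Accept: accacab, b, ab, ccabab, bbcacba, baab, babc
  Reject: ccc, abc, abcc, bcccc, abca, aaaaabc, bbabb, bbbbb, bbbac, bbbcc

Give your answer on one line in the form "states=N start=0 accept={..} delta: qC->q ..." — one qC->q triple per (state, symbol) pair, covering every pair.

Fold the examples into a partial DFA from state 0: repeatedly fix the first undefined (state, symbol) met by the shortest-then-alphabetical prefix, trying targets in increasing order and rejecting any under which an Accept and a Reject string meet in one state with the same remainder; add a state when all current targets are rejected. Accepting states are where Accept strings end.
a: 0a undefined. 0a->0: ok.
b: 0b undefined. 0b->0: no, b/bbabb meet in 0. Open state 1: 0b->1.
c: 0c undefined. 0c->0: ok.
ba: 1a undefined. 1a->0: no, babc/abc meet in 1 with "c" left. 1a->1: ok.
bb: 1b undefined. 1b->0: no, accacab/bbbbb meet in 1. 1b->1: no, accacab/bbabb meet in 1. Open state 2: 1b->2.
bc: 1c undefined. 1c->0: ok.
bba: 2a undefined. 2a->0: no, ccabab/bbabb meet in 2. 2a->1: ok.
bbb: 2b undefined. 2b->0: no, ccabab/bbbbb meet in 2. 2b->1: no, accacab/bbabb meet in 1. 2b->2: no, ccabab/bbabb meet in 2. Open state 3: 2b->3.
bbc: 2c undefined. 2c->0: no, babc/ccc meet in 0. 2c->1: ok.
bbba: 3a undefined. 3a->0: ok.
bbbb: 3b undefined. 3b->0: no, accacab/bbbbb meet in 1. 3b->1: no, ccabab/bbbbb meet in 2. 3b->2: ok.
bbbc: 3c undefined. 3c->0: ok.
All examples now run through 4 states with every (state, symbol) defined. Accept strings end in {1,2}, Reject strings end in {0,3}; accept={1,2}.

states=4 start=0 accept={1,2} delta: 0a->0 0b->1 0c->0 1a->1 1b->2 1c->0 2a->1 2b->3 2c->1 3a->0 3b->2 3c->0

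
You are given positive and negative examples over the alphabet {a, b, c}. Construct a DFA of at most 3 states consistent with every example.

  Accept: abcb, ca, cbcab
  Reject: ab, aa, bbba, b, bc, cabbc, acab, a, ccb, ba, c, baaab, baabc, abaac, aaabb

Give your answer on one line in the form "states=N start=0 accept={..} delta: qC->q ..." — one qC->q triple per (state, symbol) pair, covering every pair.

states=3 start=0 accept={2} delta: 0a->0 0b->0 0c->1 1a->2 1b->2 1c->0 2a->1 2b->0 2c->2

Grow the machine one transition at a time. Run the examples from 0; the earliest place one falls off (shortest prefix, ties alphabetical) gets sent to the lowest-numbered state that keeps every Accept/Reject pair distinguishable — a pair clashes when both reach the same state with identical unread suffix — and to a fresh state only if none does.
a: 0a undefined. 0a->0: ok.
b: 0b undefined. 0b->0: ok.
c: 0c undefined. 0c->0: no, abcb/ab meet in 0. Open state 1: 0c->1.
ca: 1a undefined. 1a->0: no, ca/ab meet in 0. 1a->1: no, abcb/acab meet in 1 with "b" left. Open state 2: 1a->2.
cb: 1b undefined. 1b->0: no, abcb/ab meet in 0. 1b->1: no, abcb/bc meet in 1. 1b->2: ok.
cc: 1c undefined. 1c->0: ok.
cab: 2b undefined. 2b->0: ok.
cbc: 2c undefined. 2c->0: no, cbcab/ab meet in 0. 2c->1: no, cbcab/ab meet in 0. 2c->2: ok.
cbca: 2a undefined. 2a->0: no, cbcab/ab meet in 0. 2a->1: ok.
All examples now run through 3 states with every (state, symbol) defined. Accept strings end in {2}, Reject strings end in {0,1}; accept={2}.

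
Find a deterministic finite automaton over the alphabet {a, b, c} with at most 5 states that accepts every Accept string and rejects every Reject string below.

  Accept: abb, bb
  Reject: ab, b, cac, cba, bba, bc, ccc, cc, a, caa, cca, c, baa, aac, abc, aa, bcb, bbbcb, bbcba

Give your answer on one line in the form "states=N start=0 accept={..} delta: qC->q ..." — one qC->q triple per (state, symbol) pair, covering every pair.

states=3 start=0 accept={2} delta: 0a->0 0b->1 0c->0 1a->0 1b->2 1c->0 2a->0 2b->0 2c->0

Grow the machine one transition at a time. Run the examples from 0; the earliest place one falls off (shortest prefix, ties alphabetical) gets sent to the lowest-numbered state that keeps every Accept/Reject pair distinguishable — a pair clashes when both reach the same state with identical unread suffix — and to a fresh state only if none does.
a: 0a undefined. 0a->0: ok.
b: 0b undefined. 0b->0: no, abb/ab meet in 0. Open state 1: 0b->1.
c: 0c undefined. 0c->0: ok.
ba: 1a undefined. 1a->0: ok.
bb: 1b undefined. 1b->0: no, abb/cac meet in 0. 1b->1: no, abb/ab meet in 1. Open state 2: 1b->2.
bc: 1c undefined. 1c->0: ok.
bba: 2a undefined. 2a->0: ok.
bbb: 2b undefined. 2b->0: ok.
bbc: 2c undefined. 2c->0: ok.
All examples now run through 3 states with every (state, symbol) defined. Accept strings end in {2}, Reject strings end in {0,1}; accept={2}.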